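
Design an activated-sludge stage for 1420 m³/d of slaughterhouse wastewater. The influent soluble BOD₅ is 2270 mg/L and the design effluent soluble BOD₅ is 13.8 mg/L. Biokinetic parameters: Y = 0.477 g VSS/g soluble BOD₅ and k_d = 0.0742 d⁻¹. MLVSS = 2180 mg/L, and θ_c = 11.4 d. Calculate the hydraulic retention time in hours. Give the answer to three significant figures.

τ ≈ 73.2 h

Rearranging the biomass balance for a CMAS with decay, V = Y·Q·ΔS·θ_c / [X·(1+k_d θ_c)] = 0.477 × 1420 × (2270 − 13.8) × 11.4 / [2180 × (1 + 0.0742 × 11.4)] = 1.74×10^7 / 4024 = 4329 m³.
Hydraulic retention time τ = V/Q = 4329 / 1420 = 3.049 d = 73.17 h.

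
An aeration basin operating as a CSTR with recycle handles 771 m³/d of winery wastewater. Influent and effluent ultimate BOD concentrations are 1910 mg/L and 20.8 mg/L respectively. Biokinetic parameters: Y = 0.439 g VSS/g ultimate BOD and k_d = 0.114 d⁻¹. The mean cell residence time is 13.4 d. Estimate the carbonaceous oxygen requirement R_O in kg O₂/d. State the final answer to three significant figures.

Correct the yield for decay: Y_obs = Y/(1 + k_d θ_c) = 0.439 / (1 + 0.114 × 13.4) = 0.439 / 2.528 = 0.1737.
Mass of ultimate BOD removed per day: Q(S₀ − S) = 771 × 1889 g/m³ = 1457 kg/d.
Biomass synthesised: P_X = Y_obs × 1457 = 253.0 kg VSS/d.
R_O = Q·ΔS − 1.42 P_X = 1457 − 359.2 = 1097 kg O₂/d.

R_O ≈ 1100 kg O₂/d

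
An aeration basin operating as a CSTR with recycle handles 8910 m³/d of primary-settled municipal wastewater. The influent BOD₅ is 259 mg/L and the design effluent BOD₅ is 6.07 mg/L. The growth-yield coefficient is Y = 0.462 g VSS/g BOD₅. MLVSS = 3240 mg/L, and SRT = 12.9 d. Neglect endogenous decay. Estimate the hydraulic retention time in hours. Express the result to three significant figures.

τ ≈ 11.2 h

V·X = Y·Q·ΔS·θ_c gives V = 0.462 × 8910 × (259 − 6.07) × 12.9 / 3240 = 4145 m³.
HRT = V/Q = 4145 m³ / 8910 m³·d⁻¹ = 0.4653 d × 24 = 11.17 h.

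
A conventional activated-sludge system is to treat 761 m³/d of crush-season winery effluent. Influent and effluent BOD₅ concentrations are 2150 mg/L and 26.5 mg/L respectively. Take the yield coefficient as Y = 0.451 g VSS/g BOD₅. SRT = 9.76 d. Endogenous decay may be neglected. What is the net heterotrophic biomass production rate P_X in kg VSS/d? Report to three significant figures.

Since k_d ≈ 0, Y_obs = Y = 0.451 g VSS/g BOD₅.
Mass of BOD₅ removed per day: Q(S₀ − S) = 761 × 2124 g/m³ = 1616 kg/d.
Net biomass production P_X = Y_obs × Q·(S₀ − S) = 0.4510 × 1616 = 728.8 kg VSS/d.

P_X ≈ 729 kg VSS/d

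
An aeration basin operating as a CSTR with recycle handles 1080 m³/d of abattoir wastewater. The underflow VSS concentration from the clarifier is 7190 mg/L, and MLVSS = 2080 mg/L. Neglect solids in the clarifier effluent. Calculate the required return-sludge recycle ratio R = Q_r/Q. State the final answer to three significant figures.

R ≈ 0.407

Solids balance on the clarifier gives (1+R)X = R·X_r, so R = X/(X_r − X) = 2080 / (7190 − 2080) = 0.4070.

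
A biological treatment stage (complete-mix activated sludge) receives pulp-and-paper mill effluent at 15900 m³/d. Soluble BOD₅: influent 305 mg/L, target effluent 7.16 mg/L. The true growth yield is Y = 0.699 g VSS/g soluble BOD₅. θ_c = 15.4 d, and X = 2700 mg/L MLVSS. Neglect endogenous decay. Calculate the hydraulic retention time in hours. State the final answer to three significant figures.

V·X = Y·Q·ΔS·θ_c gives V = 0.699 × 15900 × (305 − 7.16) × 15.4 / 2700 = 18881 m³.
Hydraulic retention time τ = V/Q = 18881 / 15900 = 1.187 d = 28.50 h.

τ ≈ 28.5 h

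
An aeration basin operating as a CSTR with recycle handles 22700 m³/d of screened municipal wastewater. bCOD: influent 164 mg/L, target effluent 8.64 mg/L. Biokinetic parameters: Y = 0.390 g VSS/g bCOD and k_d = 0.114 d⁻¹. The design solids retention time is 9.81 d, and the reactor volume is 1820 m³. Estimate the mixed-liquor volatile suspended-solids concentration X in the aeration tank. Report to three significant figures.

X ≈ 3500 mg/L

Solving the biomass balance for X: X = Y Q (S₀−S) θ_c / [V (1+k_d θ_c)] = 0.390 × 22700 × (164 − 8.64) × 9.81 / [1820 × (1 + 0.114 × 9.81)] = 3500 mg/L.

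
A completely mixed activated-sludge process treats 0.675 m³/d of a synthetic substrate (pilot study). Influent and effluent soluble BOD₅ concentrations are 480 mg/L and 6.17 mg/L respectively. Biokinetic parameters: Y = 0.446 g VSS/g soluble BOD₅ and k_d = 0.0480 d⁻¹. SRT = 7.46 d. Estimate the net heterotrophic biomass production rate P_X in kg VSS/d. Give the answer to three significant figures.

P_X ≈ 0.105 kg VSS/d

Correct the yield for decay: Y_obs = Y/(1 + k_d θ_c) = 0.446 / (1 + 0.0480 × 7.46) = 0.446 / 1.358 = 0.3284.
Mass of soluble BOD₅ removed per day: Q(S₀ − S) = 0.675 × 473.8 g/m³ = 0.3198 kg/d.
P_X = Y_obs · Q(S₀ − S) = 0.3284 × 0.3198 = 0.1050 kg VSS/d.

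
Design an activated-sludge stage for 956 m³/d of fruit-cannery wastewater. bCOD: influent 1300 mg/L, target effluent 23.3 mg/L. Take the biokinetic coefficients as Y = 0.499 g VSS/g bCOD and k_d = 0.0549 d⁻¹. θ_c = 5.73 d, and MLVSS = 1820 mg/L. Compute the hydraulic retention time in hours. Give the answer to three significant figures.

τ ≈ 36.6 h

Rearranging the biomass balance for a CMAS with decay, V = Y·Q·ΔS·θ_c / [X·(1+k_d θ_c)] = 0.499 × 956 × (1300 − 23.3) × 5.73 / [1820 × (1 + 0.0549 × 5.73)] = 3.49×10^6 / 2393 = 1459 m³.
τ = V/Q = 1459/956 = 1.526 d, or 36.62 h.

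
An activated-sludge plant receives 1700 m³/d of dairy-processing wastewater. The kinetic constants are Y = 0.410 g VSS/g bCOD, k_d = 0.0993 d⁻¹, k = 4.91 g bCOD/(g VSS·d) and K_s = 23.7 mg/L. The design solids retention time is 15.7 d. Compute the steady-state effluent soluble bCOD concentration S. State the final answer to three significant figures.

Effluent substrate depends only on kinetics and SRT: S = K_s(1 + k_d θ_c) / [θ_c(Yk − k_d) − 1] = 23.7 × (1 + 0.0993 × 15.7) / [15.7 × (0.410 × 4.91 − 0.0993) − 1] = 60.65 / 29.05 = 2.088 mg/L.

S ≈ 2.09 mg/L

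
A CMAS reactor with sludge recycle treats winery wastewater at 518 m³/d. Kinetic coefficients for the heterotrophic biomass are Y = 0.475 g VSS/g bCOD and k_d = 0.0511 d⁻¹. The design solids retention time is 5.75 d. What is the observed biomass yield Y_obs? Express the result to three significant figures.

Y_obs = Y / (1 + k_d θ_c) = 0.475 / (1 + 0.0511 × 5.75) = 0.475 / 1.294 = 0.3671.

Y_obs ≈ 0.367 g VSS/g bCOD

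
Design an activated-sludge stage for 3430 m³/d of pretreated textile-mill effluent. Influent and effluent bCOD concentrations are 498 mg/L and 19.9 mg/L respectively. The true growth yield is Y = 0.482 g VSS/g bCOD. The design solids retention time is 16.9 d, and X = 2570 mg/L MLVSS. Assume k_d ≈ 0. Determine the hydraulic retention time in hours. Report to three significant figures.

With k_d = 0 the design equation reduces to V = Y Q (S₀−S) θ_c / X = 0.482 × 3430 × (498 − 19.9) × 16.9 / 2570 = 5198 m³.
HRT = V/Q = 5198 m³ / 3430 m³·d⁻¹ = 1.515 d × 24 = 36.37 h.

τ ≈ 36.4 h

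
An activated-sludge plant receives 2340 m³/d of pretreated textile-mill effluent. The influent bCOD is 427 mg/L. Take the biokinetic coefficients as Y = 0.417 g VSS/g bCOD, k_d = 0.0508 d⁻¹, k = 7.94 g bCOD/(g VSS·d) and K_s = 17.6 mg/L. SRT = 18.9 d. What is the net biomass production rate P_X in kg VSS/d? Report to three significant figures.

P_X ≈ 212 kg VSS/d

From the Monod/SRT balance for a CMAS, S = K_s·(1+k_d θ_c)/[θ_c·(Y k − k_d) − 1] = 17.6 × (1 + 0.0508 × 18.9) / [18.9 × (0.417 × 7.94 − 0.0508) − 1] = 34.50 / 60.62 = 0.5691 mg/L.
Observed yield with endogenous decay: Y_obs = Y / (1 + k_d·θ_c) = 0.417 / (1 + 0.0508 × 18.9) = 0.417 / 1.960 = 0.2127 g VSS/g bCOD.
Substrate removed = Q·(S₀ − S) = 2340 m³/d × (427 − 0.569) g/m³ = 9.98×10^5 g/d = 997.8 kg/d.
Net biomass production P_X = Y_obs × Q·(S₀ − S) = 0.2127 × 997.8 = 212.3 kg VSS/d.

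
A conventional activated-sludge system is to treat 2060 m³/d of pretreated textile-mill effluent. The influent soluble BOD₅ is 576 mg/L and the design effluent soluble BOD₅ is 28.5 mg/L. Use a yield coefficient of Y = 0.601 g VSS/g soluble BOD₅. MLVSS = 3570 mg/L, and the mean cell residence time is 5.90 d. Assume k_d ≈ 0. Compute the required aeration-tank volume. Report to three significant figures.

V ≈ 1120 m³

V·X = Y·Q·ΔS·θ_c gives V = 0.601 × 2060 × (576 − 28.5) × 5.90 / 3570 = 1120 m³.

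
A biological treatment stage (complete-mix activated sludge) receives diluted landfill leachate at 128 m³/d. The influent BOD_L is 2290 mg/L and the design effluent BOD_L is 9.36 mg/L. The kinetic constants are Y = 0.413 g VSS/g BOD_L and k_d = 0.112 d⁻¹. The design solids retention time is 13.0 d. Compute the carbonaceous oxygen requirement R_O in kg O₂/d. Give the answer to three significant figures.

R_O ≈ 222 kg O₂/d

Observed yield with endogenous decay: Y_obs = Y / (1 + k_d·θ_c) = 0.413 / (1 + 0.112 × 13.0) = 0.413 / 2.456 = 0.1682 g VSS/g BOD_L.
Mass of BOD_L removed per day: Q(S₀ − S) = 128 × 2281 g/m³ = 291.9 kg/d.
P_X = Y_obs·Q·(S₀ − S) = 0.1682 × 291.9 = 49.09 kg VSS/d.
R_O = Q·ΔS − 1.42 P_X = 291.9 − 69.71 = 222.2 kg O₂/d.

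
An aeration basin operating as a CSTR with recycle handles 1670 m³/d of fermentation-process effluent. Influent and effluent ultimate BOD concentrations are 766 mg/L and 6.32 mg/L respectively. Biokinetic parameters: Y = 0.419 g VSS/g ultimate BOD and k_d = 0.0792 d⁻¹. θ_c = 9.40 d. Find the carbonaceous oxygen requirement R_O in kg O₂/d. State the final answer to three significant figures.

R_O ≈ 836 kg O₂/d

Observed yield with endogenous decay: Y_obs = Y / (1 + k_d·θ_c) = 0.419 / (1 + 0.0792 × 9.40) = 0.419 / 1.744 = 0.2402 g VSS/g ultimate BOD.
ΔS = 766 − 6.32 = 759.7 mg/L, so the substrate removal rate is 1670 × 759.7/1000 = 1269 kg ultimate BOD/d.
Biomass synthesised: P_X = Y_obs × 1269 = 304.7 kg VSS/d.
R_O = Q·(S₀ − S) − 1.42·P_X = 1269 − 1.42 × 304.7 = 836.0 kg O₂/d.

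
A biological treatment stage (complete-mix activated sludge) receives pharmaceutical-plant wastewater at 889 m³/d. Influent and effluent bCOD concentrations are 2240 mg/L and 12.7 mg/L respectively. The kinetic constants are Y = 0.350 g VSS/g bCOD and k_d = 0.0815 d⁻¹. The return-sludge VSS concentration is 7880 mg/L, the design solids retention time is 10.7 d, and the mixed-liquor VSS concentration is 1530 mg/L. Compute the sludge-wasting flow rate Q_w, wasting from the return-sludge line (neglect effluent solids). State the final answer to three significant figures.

Steady-state biomass mass balance: V·X·(1 + k_d·θ_c) = Y·Q·(S₀ − S)·θ_c, so V = 0.350 × 889 × (2240 − 12.7) × 10.7 / [1530 × (1 + 0.0815 × 10.7)] = 7.42×10^6 / 2864 = 2589 m³.
Wasting from the return line (neglecting effluent solids): Q_w = V·X / (θ_c·X_r) = 2589 × 1530 / (10.7 × 7880) = 46.98 m³/d.

Q_w ≈ 47.0 m³/d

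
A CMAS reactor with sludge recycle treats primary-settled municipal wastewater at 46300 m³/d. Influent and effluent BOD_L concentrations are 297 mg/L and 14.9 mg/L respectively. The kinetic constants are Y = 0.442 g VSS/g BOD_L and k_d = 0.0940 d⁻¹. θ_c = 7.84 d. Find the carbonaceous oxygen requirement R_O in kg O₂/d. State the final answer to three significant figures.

Correct the yield for decay: Y_obs = Y/(1 + k_d θ_c) = 0.442 / (1 + 0.0940 × 7.84) = 0.442 / 1.737 = 0.2545.
Q·(S₀ − S) = 46300 × (297 − 14.9) × 10⁻³ = 13061 kg/d removed.
P_X = Y_obs·Q·(S₀ − S) = 0.2545 × 13061 = 3324 kg VSS/d.
Carbonaceous O₂ demand = substrate oxidised − cell-mass equivalent = 13061 − 1.42 × 3324 = 8342 kg O₂/d.

R_O ≈ 8340 kg O₂/d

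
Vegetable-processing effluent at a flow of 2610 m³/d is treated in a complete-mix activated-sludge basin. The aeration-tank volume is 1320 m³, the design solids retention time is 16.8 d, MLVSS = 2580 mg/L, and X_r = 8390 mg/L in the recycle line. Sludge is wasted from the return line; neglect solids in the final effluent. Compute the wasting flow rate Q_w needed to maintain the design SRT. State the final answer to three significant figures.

Q_w ≈ 24.2 m³/d

Wasting from the return line (neglecting effluent solids): Q_w = V·X / (θ_c·X_r) = 1320 × 2580 / (16.8 × 8390) = 24.16 m³/d.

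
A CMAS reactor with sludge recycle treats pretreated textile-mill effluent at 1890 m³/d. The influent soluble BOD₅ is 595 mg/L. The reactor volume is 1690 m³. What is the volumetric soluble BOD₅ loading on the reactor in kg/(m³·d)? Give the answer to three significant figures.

Volumetric loading L_v = Q·S₀ / V = 1890 × 595 g/m³ / 1690 m³ = 665.4 g/(m³·d) = 0.6654 kg soluble BOD₅/(m³·d).

L_v ≈ 0.665 kg soluble BOD₅/(m³·d)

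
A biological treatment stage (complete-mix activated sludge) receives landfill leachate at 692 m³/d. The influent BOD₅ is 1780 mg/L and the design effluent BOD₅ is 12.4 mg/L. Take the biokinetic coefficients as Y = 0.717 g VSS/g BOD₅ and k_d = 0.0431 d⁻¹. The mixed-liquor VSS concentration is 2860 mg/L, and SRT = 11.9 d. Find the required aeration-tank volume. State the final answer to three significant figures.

Rearranging the biomass balance for a CMAS with decay, V = Y·Q·ΔS·θ_c / [X·(1+k_d θ_c)] = 0.717 × 692 × (1780 − 12.4) × 11.9 / [2860 × (1 + 0.0431 × 11.9)] = 1.04×10^7 / 4327 = 2412 m³.

V ≈ 2410 m³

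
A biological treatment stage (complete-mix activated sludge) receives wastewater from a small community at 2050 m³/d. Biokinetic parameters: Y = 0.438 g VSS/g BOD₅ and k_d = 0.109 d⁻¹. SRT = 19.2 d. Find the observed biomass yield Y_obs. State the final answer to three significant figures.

Y_obs ≈ 0.142 g VSS/g BOD₅

Correct the yield for decay: Y_obs = Y/(1 + k_d θ_c) = 0.438 / (1 + 0.109 × 19.2) = 0.438 / 3.093 = 0.1416.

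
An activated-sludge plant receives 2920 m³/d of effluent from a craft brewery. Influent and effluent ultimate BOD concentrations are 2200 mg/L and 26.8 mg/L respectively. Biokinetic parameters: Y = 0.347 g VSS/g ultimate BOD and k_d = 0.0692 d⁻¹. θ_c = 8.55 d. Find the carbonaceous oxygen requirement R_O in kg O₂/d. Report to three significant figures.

R_O ≈ 4380 kg O₂/d

Correct the yield for decay: Y_obs = Y/(1 + k_d θ_c) = 0.347 / (1 + 0.0692 × 8.55) = 0.347 / 1.592 = 0.2180.
Substrate removed = Q·(S₀ − S) = 2920 m³/d × (2200 − 26.8) g/m³ = 6.35×10^6 g/d = 6346 kg/d.
Net sludge production P_X = 0.2180 × 6346 = 1383 kg VSS/d.
R_O = Q·ΔS − 1.42 P_X = 6346 − 1964 = 4381 kg O₂/d.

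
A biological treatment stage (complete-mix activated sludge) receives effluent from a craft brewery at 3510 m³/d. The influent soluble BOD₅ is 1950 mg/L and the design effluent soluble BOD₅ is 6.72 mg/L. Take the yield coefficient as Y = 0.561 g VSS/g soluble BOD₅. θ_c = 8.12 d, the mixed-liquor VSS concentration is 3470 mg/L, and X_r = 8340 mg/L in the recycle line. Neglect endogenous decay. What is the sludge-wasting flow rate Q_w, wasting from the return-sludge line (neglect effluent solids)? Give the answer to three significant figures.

With k_d = 0 the design equation reduces to V = Y Q (S₀−S) θ_c / X = 0.561 × 3510 × (1950 − 6.72) × 8.12 / 3470 = 8954 m³.
Q_w = (V·X)/(θ_c X_r) = 8954 × 3470 / (8.12 × 8340) = 458.8 m³/d.

Q_w ≈ 459 m³/d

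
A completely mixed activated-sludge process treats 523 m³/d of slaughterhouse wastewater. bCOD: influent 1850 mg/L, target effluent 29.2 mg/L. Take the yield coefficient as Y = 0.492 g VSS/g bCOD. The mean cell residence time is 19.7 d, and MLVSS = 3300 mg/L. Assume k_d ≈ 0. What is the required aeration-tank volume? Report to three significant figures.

V ≈ 2800 m³

V·X = Y·Q·ΔS·θ_c gives V = 0.492 × 523 × (1850 − 29.2) × 19.7 / 3300 = 2797 m³.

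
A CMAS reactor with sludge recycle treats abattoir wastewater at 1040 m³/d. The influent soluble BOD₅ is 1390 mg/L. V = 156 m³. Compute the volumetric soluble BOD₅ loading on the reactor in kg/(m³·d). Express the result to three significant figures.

Volumetric loading L_v = Q·S₀ / V = 1040 × 1390 g/m³ / 156.0 m³ = 9267 g/(m³·d) = 9.267 kg soluble BOD₅/(m³·d).

L_v ≈ 9.27 kg soluble BOD₅/(m³·d)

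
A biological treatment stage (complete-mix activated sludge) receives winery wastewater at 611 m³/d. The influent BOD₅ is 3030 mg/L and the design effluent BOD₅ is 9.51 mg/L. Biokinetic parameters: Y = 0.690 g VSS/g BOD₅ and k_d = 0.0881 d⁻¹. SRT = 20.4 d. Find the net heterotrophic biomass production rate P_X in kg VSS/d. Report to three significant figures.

Correct the yield for decay: Y_obs = Y/(1 + k_d θ_c) = 0.690 / (1 + 0.0881 × 20.4) = 0.690 / 2.797 = 0.2467.
ΔS = 3030 − 9.51 = 3020 mg/L, so the substrate removal rate is 611 × 3020/1000 = 1846 kg BOD₅/d.
P_X = Y_obs · Q(S₀ − S) = 0.2467 × 1846 = 455.2 kg VSS/d.

P_X ≈ 455 kg VSS/d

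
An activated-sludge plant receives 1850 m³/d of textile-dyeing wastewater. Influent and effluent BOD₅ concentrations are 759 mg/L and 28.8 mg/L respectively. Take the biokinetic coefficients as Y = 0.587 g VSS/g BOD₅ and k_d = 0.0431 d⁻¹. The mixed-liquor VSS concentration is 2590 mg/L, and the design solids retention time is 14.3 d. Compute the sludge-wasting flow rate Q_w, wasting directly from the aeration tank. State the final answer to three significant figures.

Q_w ≈ 189 m³/d

From the SRT design equation V = Y Q (S₀−S) θ_c / [X (1 + k_d θ_c)] = 0.587 × 1850 × (759 − 28.8) × 14.3 / [2590 × (1 + 0.0431 × 14.3)] = 1.13×10^7 / 4186 = 2709 m³.
For wasting at MLVSS concentration, Q_w = V/θ_c = 2709/14.3 = 189.4 m³/d.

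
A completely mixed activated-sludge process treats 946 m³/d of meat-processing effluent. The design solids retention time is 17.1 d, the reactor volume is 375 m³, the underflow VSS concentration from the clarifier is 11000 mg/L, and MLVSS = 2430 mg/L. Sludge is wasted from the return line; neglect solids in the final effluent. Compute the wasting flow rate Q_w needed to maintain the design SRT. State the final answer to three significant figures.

Q_w ≈ 4.84 m³/d

Wasting from the return line (neglecting effluent solids): Q_w = V·X / (θ_c·X_r) = 375.0 × 2430 / (17.1 × 11000) = 4.844 m³/d.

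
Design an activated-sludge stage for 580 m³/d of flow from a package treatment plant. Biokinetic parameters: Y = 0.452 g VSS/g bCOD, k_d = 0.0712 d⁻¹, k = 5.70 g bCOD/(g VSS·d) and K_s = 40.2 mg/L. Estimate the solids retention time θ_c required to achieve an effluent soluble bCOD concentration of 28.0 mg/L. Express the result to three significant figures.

Specific growth rate at S = 28.0 mg/L: μ = YkS/(K_s+S) = 0.452·5.70·28.0/(40.2+28.0) = 1.058 d⁻¹.
Then 1/θ_c = μ − k_d = 1.058 − 0.0712 = 0.9866 d⁻¹, giving θ_c = 1.014 d.

θ_c ≈ 1.01 d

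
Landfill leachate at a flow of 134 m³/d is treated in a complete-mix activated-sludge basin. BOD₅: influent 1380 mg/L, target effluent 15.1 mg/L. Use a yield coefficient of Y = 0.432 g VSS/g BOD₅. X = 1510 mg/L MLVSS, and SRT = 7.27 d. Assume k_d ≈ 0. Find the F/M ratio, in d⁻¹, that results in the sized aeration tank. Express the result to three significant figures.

Biomass mass balance (decay neglected): V·X = Y·Q·(S₀ − S)·θ_c, so V = 0.432 × 134 × (1380 − 15.1) × 7.27 / 1510 = 380.4 m³.
F/M = Q·S₀ / (V·X) = 134 × 1380 / (380.4 × 1510) = 0.3219 g BOD₅·(g VSS·d)⁻¹.

F/M ≈ 0.322 d⁻¹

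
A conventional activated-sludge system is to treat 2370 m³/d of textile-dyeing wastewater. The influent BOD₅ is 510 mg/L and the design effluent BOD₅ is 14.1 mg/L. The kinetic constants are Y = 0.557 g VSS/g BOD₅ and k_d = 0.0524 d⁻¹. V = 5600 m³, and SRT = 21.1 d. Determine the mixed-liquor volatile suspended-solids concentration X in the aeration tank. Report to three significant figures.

X ≈ 1170 mg/L

From V·X·(1 + k_d·θ_c) = Y·Q·(S₀ − S)·θ_c: X = 0.557 × 2370 × (510 − 14.1) × 21.1 / [5600 × (1 + 0.0524 × 21.1)] = 1171 mg/L.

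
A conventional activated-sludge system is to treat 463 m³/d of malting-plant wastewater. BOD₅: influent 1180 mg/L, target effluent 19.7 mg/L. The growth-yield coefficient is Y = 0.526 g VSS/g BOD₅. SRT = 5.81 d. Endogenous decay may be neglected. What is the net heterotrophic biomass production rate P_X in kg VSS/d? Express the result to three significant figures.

P_X ≈ 283 kg VSS/d

With endogenous decay neglected, the observed yield equals the true yield: Y_obs = Y = 0.526 g VSS/g BOD₅.
Q·(S₀ − S) = 463 × (1180 − 19.7) × 10⁻³ = 537.2 kg/d removed.
P_X = Y_obs · Q(S₀ − S) = 0.5260 × 537.2 = 282.6 kg VSS/d.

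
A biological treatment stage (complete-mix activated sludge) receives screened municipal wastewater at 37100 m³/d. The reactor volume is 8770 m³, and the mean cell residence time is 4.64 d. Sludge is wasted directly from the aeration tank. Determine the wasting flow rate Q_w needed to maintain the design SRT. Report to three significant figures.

Q_w ≈ 1890 m³/d

Wasting from the aeration tank: Q_w = V / θ_c = 8770 / 4.64 = 1890 m³/d.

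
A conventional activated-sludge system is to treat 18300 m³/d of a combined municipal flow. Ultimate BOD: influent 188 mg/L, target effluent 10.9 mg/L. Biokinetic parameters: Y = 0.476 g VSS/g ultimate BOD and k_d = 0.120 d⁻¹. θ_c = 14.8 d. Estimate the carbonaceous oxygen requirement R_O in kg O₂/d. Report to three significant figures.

Correct the yield for decay: Y_obs = Y/(1 + k_d θ_c) = 0.476 / (1 + 0.120 × 14.8) = 0.476 / 2.776 = 0.1715.
Q·(S₀ − S) = 18300 × (188 − 10.9) × 10⁻³ = 3241 kg/d removed.
P_X = Y_obs·Q·(S₀ − S) = 0.1715 × 3241 = 555.7 kg VSS/d.
R_O = Q·ΔS − 1.42 P_X = 3241 − 789.1 = 2452 kg O₂/d.

R_O ≈ 2450 kg O₂/d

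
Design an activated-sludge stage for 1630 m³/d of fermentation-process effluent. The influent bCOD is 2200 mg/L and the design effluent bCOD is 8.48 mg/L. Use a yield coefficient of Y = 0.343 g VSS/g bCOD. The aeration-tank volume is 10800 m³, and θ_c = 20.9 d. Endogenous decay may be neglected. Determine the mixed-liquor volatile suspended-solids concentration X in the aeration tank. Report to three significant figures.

X ≈ 2370 mg/L

Without decay, X = Y Q (S₀−S) θ_c / V = 0.343 × 1630 × (2200 − 8.48) × 20.9 / 10800 = 2371 mg/L.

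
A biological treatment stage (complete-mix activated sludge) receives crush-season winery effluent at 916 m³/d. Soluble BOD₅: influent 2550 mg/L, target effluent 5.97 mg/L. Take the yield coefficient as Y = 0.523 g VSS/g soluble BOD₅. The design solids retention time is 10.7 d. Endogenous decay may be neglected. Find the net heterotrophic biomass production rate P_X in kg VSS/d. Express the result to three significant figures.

With endogenous decay neglected, the observed yield equals the true yield: Y_obs = Y = 0.523 g VSS/g soluble BOD₅.
Q·(S₀ − S) = 916 × (2550 − 5.97) × 10⁻³ = 2330 kg/d removed.
Net biomass production P_X = Y_obs × Q·(S₀ − S) = 0.5230 × 2330 = 1219 kg VSS/d.

P_X ≈ 1220 kg VSS/d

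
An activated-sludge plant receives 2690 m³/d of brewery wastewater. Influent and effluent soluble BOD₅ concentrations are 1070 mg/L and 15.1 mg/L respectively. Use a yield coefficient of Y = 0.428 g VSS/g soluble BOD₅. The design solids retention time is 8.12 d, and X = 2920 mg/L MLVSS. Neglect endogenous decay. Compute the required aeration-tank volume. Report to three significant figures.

V ≈ 3380 m³

Biomass mass balance (decay neglected): V·X = Y·Q·(S₀ − S)·θ_c, so V = 0.428 × 2690 × (1070 − 15.1) × 8.12 / 2920 = 3377 m³.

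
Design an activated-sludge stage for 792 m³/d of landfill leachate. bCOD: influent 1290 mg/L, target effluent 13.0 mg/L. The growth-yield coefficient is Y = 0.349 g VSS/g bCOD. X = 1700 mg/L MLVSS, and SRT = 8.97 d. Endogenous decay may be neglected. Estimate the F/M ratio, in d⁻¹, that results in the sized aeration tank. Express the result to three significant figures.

F/M ≈ 0.323 d⁻¹

With k_d = 0 the design equation reduces to V = Y Q (S₀−S) θ_c / X = 0.349 × 792 × (1290 − 13.0) × 8.97 / 1700 = 1862 m³.
F/M = applied load / biomass = Q·S₀/(V·X) = 792 × 1290 / (1862 × 1700) = 0.3227 d⁻¹.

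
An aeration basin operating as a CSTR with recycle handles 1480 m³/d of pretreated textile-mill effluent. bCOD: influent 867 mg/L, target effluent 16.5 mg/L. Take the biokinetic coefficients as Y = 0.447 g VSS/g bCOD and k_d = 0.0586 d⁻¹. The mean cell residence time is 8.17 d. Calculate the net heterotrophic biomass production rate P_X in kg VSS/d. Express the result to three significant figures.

P_X ≈ 380 kg VSS/d

Y_obs = Y / (1 + k_d θ_c) = 0.447 / (1 + 0.0586 × 8.17) = 0.447 / 1.479 = 0.3023.
ΔS = 867 − 16.5 = 850.5 mg/L, so the substrate removal rate is 1480 × 850.5/1000 = 1259 kg bCOD/d.
Biomass produced: P_X = Y_obs·Q·ΔS = 0.3023 × 1259 ≈ 380.5 kg VSS/d.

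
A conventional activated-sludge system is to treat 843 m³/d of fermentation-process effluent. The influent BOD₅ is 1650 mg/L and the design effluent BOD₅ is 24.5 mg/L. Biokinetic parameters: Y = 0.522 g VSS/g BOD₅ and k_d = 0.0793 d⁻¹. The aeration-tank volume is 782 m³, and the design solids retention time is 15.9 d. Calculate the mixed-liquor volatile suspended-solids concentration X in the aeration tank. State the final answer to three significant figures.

From V·X·(1 + k_d·θ_c) = Y·Q·(S₀ − S)·θ_c: X = 0.522 × 843 × (1650 − 24.5) × 15.9 / [782 × (1 + 0.0793 × 15.9)] = 6433 mg/L.

X ≈ 6430 mg/L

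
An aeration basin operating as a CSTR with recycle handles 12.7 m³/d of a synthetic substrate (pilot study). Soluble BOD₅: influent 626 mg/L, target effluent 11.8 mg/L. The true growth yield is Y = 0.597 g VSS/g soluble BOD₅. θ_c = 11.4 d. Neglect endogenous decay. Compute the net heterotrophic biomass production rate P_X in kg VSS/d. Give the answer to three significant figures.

P_X ≈ 4.66 kg VSS/d

No decay correction is needed, so Y_obs = Y = 0.597.
Q·(S₀ − S) = 12.7 × (626 − 11.8) × 10⁻³ = 7.800 kg/d removed.
P_X = Y_obs · Q(S₀ − S) = 0.5970 × 7.800 = 4.657 kg VSS/d.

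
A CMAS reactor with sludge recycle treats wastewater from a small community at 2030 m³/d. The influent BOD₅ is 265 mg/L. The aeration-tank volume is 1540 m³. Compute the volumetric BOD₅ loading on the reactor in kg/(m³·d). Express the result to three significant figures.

Volumetric loading L_v = Q·S₀ / V = 2030 × 265 g/m³ / 1540 m³ = 349.3 g/(m³·d) = 0.3493 kg BOD₅/(m³·d).

L_v ≈ 0.349 kg BOD₅/(m³·d)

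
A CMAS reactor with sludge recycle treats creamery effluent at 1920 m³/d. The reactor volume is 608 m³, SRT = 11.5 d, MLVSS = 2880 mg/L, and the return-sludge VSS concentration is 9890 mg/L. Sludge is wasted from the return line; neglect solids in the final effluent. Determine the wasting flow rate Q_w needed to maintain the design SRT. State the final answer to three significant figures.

Q_w ≈ 15.4 m³/d

Wasting from the return line (neglecting effluent solids): Q_w = V·X / (θ_c·X_r) = 608.0 × 2880 / (11.5 × 9890) = 15.40 m³/d.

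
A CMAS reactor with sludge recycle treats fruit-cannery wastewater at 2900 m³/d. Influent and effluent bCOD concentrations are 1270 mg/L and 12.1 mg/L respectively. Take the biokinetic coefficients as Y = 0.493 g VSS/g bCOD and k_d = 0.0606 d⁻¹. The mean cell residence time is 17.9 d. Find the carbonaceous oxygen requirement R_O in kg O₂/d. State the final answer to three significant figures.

Correct the yield for decay: Y_obs = Y/(1 + k_d θ_c) = 0.493 / (1 + 0.0606 × 17.9) = 0.493 / 2.085 = 0.2365.
Q·(S₀ − S) = 2900 × (1270 − 12.1) × 10⁻³ = 3648 kg/d removed.
Net sludge production P_X = 0.2365 × 3648 = 862.7 kg VSS/d.
Carbonaceous O₂ demand = substrate oxidised − cell-mass equivalent = 3648 − 1.42 × 862.7 = 2423 kg O₂/d.

R_O ≈ 2420 kg O₂/d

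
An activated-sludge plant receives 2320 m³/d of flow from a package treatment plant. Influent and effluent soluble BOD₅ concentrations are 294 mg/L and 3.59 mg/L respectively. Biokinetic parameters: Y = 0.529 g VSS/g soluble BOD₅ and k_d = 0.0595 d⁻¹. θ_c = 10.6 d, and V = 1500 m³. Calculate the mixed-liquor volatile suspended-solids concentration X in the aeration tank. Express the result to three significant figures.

X ≈ 1540 mg/L

Solving the biomass balance for X: X = Y Q (S₀−S) θ_c / [V (1+k_d θ_c)] = 0.529 × 2320 × (294 − 3.59) × 10.6 / [1500 × (1 + 0.0595 × 10.6)] = 1545 mg/L.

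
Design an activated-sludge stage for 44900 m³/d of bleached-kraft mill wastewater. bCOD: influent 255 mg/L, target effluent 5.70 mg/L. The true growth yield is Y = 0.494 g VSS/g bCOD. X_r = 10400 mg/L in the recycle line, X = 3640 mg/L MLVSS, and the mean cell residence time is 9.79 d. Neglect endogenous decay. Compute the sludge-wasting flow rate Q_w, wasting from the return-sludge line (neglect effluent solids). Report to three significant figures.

Biomass mass balance (decay neglected): V·X = Y·Q·(S₀ − S)·θ_c, so V = 0.494 × 44900 × (255 − 5.70) × 9.79 / 3640 = 14872 m³.
Wasting from the return line (neglecting effluent solids): Q_w = V·X / (θ_c·X_r) = 14872 × 3640 / (9.79 × 10400) = 531.7 m³/d.

Q_w ≈ 532 m³/d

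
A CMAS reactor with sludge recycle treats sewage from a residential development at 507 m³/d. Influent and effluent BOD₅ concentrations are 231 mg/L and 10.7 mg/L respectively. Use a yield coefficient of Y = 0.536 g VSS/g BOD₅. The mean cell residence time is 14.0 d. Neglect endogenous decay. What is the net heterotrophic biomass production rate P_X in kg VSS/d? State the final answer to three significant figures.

P_X ≈ 59.9 kg VSS/d

With endogenous decay neglected, the observed yield equals the true yield: Y_obs = Y = 0.536 g VSS/g BOD₅.
ΔS = 231 − 10.7 = 220.3 mg/L, so the substrate removal rate is 507 × 220.3/1000 = 111.7 kg BOD₅/d.
Net biomass production P_X = Y_obs × Q·(S₀ − S) = 0.5360 × 111.7 = 59.87 kg VSS/d.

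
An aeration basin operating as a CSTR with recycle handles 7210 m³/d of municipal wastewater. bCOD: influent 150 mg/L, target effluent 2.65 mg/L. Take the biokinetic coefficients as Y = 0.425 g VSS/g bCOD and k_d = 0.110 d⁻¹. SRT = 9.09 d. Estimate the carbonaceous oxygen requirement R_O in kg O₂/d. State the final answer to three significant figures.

R_O ≈ 742 kg O₂/d

Correct the yield for decay: Y_obs = Y/(1 + k_d θ_c) = 0.425 / (1 + 0.110 × 9.09) = 0.425 / 2.000 = 0.2125.
Mass of bCOD removed per day: Q(S₀ − S) = 7210 × 147.3 g/m³ = 1062 kg/d.
Biomass synthesised: P_X = Y_obs × 1062 = 225.8 kg VSS/d.
R_O = Q·ΔS − 1.42 P_X = 1062 − 320.6 = 741.8 kg O₂/d.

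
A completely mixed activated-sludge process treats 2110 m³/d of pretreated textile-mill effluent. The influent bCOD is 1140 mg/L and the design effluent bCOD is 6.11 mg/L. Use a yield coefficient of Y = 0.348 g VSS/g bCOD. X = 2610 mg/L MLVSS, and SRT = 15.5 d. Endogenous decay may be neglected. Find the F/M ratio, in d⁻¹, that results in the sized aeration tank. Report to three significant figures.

F/M ≈ 0.186 d⁻¹

V·X = Y·Q·ΔS·θ_c gives V = 0.348 × 2110 × (1140 − 6.11) × 15.5 / 2610 = 4945 m³.
F/M = Q·S₀ / (V·X) = 2110 × 1140 / (4945 × 2610) = 0.1864 g bCOD·(g VSS·d)⁻¹.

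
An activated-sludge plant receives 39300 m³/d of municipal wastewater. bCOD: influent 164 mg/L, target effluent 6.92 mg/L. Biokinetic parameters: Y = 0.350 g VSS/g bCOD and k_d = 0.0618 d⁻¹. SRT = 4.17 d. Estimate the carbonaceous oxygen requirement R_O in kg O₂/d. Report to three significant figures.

Y_obs = Y / (1 + k_d θ_c) = 0.350 / (1 + 0.0618 × 4.17) = 0.350 / 1.258 = 0.2783.
ΔS = 164 − 6.92 = 157.1 mg/L, so the substrate removal rate is 39300 × 157.1/1000 = 6173 kg bCOD/d.
Biomass synthesised: P_X = Y_obs × 6173 = 1718 kg VSS/d.
R_O = Q·ΔS − 1.42 P_X = 6173 − 2439 = 3734 kg O₂/d.

R_O ≈ 3730 kg O₂/d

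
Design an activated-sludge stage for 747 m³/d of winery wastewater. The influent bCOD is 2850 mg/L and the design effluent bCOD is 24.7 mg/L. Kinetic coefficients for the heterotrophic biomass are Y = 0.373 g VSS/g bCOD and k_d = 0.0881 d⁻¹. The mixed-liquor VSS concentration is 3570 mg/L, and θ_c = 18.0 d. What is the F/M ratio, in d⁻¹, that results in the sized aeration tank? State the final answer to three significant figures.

From the SRT design equation V = Y Q (S₀−S) θ_c / [X (1 + k_d θ_c)] = 0.373 × 747 × (2850 − 24.7) × 18.0 / [3570 × (1 + 0.0881 × 18.0)] = 1.42×10^7 / 9231 = 1535 m³.
F/M = applied load / biomass = Q·S₀/(V·X) = 747 × 2850 / (1535 × 3570) = 0.3885 d⁻¹.

F/M ≈ 0.389 d⁻¹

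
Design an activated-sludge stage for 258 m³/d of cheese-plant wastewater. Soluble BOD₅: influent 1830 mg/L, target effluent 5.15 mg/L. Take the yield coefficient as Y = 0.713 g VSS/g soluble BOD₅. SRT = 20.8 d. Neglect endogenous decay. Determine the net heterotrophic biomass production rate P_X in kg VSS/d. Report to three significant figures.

P_X ≈ 336 kg VSS/d

Since k_d ≈ 0, Y_obs = Y = 0.713 g VSS/g soluble BOD₅.
Substrate removed = Q·(S₀ − S) = 258 m³/d × (1830 − 5.15) g/m³ = 4.71×10^5 g/d = 470.8 kg/d.
So the net sludge growth is P_X = 0.7130 × 470.8 = 335.7 kg VSS/d.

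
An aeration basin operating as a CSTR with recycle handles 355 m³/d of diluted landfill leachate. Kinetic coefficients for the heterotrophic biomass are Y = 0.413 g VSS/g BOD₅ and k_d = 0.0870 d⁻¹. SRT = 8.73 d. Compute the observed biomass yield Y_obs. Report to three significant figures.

Observed yield with endogenous decay: Y_obs = Y / (1 + k_d·θ_c) = 0.413 / (1 + 0.0870 × 8.73) = 0.413 / 1.760 = 0.2347 g VSS/g BOD₅.

Y_obs ≈ 0.235 g VSS/g BOD₅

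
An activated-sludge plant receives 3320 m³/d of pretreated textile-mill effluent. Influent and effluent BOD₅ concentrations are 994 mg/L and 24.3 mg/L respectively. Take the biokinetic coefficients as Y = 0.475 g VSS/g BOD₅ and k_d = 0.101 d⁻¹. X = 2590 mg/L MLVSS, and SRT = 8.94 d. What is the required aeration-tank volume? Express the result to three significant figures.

V ≈ 2770 m³

Rearranging the biomass balance for a CMAS with decay, V = Y·Q·ΔS·θ_c / [X·(1+k_d θ_c)] = 0.475 × 3320 × (994 − 24.3) × 8.94 / [2590 × (1 + 0.101 × 8.94)] = 1.37×10^7 / 4929 = 2774 m³.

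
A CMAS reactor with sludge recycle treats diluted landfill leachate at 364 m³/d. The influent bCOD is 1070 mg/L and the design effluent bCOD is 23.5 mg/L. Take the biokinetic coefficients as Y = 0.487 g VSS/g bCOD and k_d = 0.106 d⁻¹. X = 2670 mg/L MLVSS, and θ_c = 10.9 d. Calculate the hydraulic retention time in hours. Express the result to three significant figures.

Rearranging the biomass balance for a CMAS with decay, V = Y·Q·ΔS·θ_c / [X·(1+k_d θ_c)] = 0.487 × 364 × (1070 − 23.5) × 10.9 / [2670 × (1 + 0.106 × 10.9)] = 2.02×10^6 / 5755 = 351.4 m³.
Hydraulic retention time τ = V/Q = 351.4 / 364 = 0.9653 d = 23.17 h.

τ ≈ 23.2 h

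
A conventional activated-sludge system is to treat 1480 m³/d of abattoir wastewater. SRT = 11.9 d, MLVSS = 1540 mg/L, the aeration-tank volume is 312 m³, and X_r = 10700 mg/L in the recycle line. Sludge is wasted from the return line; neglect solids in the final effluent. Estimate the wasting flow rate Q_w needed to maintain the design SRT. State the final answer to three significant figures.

Wasting from the return line (neglecting effluent solids): Q_w = V·X / (θ_c·X_r) = 312.0 × 1540 / (11.9 × 10700) = 3.774 m³/d.

Q_w ≈ 3.77 m³/d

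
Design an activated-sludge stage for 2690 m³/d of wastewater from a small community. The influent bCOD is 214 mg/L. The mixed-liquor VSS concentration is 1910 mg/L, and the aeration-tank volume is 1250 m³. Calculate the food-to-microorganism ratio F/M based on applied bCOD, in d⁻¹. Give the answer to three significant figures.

F/M ≈ 0.241 d⁻¹

F/M = applied load / biomass = Q·S₀/(V·X) = 2690 × 214 / (1250 × 1910) = 0.2411 d⁻¹.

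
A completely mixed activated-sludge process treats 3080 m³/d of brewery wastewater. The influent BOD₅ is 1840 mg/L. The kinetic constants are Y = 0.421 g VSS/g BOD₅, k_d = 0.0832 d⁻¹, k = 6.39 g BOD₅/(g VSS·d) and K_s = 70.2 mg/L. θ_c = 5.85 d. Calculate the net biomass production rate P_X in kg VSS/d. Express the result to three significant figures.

P_X ≈ 1600 kg VSS/d

For a completely mixed reactor with recycle the Lawrence–McCarty relation gives S = K_s·(1 + k_d·θ_c) / [θ_c·(Y·k − k_d) − 1] = 70.2 × (1 + 0.0832 × 5.85) / [5.85 × (0.421 × 6.39 − 0.0832) − 1] = 104.4 / 14.25 = 7.324 mg/L.
The observed yield is Y_obs = Y/(1 + k_d·θ_c) = 0.421 / (1 + 0.0832 × 5.85) = 0.421 / 1.487 = 0.2832 g VSS per g BOD₅ removed.
Substrate removed = Q·(S₀ − S) = 3080 m³/d × (1840 − 7.32) g/m³ = 5.64×10^6 g/d = 5645 kg/d.
Biomass produced: P_X = Y_obs·Q·ΔS = 0.2832 × 5645 ≈ 1598 kg VSS/d.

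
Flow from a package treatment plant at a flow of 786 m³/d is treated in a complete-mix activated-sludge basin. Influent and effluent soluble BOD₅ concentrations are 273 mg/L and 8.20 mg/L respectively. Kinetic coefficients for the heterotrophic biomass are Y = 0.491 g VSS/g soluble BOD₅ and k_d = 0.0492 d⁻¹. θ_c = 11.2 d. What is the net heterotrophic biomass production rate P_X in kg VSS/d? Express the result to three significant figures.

The observed yield is Y_obs = Y/(1 + k_d·θ_c) = 0.491 / (1 + 0.0492 × 11.2) = 0.491 / 1.551 = 0.3166 g VSS per g soluble BOD₅ removed.
Q·(S₀ − S) = 786 × (273 − 8.20) × 10⁻³ = 208.1 kg/d removed.
P_X = Y_obs · Q(S₀ − S) = 0.3166 × 208.1 = 65.89 kg VSS/d.

P_X ≈ 65.9 kg VSS/d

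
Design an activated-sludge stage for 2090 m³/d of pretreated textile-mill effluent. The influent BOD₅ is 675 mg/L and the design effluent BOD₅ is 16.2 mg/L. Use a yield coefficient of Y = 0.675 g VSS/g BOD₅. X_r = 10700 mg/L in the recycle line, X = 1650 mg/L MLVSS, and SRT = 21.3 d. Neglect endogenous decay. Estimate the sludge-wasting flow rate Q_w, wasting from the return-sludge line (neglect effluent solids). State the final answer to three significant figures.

Q_w ≈ 86.9 m³/d

V·X = Y·Q·ΔS·θ_c gives V = 0.675 × 2090 × (675 − 16.2) × 21.3 / 1650 = 11998 m³.
Wasting from the return line (neglecting effluent solids): Q_w = V·X / (θ_c·X_r) = 11998 × 1650 / (21.3 × 10700) = 86.86 m³/d.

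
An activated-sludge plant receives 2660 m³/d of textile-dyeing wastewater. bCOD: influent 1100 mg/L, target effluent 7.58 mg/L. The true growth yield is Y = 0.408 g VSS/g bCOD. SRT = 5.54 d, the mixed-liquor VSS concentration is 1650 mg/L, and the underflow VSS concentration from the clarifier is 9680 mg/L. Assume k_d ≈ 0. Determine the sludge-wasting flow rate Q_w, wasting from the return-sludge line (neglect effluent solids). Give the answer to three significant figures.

Biomass mass balance (decay neglected): V·X = Y·Q·(S₀ − S)·θ_c, so V = 0.408 × 2660 × (1100 − 7.58) × 5.54 / 1650 = 3981 m³.
Q_w = (V·X)/(θ_c X_r) = 3981 × 1650 / (5.54 × 9680) = 122.5 m³/d.

Q_w ≈ 122 m³/d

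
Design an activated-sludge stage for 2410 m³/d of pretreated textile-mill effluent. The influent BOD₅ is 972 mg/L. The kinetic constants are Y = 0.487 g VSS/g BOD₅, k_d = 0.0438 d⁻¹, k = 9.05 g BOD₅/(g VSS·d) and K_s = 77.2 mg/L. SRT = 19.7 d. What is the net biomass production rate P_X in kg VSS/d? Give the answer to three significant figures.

Effluent substrate depends only on kinetics and SRT: S = K_s(1 + k_d θ_c) / [θ_c(Yk − k_d) − 1] = 77.2 × (1 + 0.0438 × 19.7) / [19.7 × (0.487 × 9.05 − 0.0438) − 1] = 143.8 / 84.96 = 1.693 mg/L.
Observed yield with endogenous decay: Y_obs = Y / (1 + k_d·θ_c) = 0.487 / (1 + 0.0438 × 19.7) = 0.487 / 1.863 = 0.2614 g VSS/g BOD₅.
ΔS = 972 − 1.69 = 970.3 mg/L, so the substrate removal rate is 2410 × 970.3/1000 = 2338 kg BOD₅/d.
P_X = Y_obs · Q(S₀ − S) = 0.2614 × 2338 = 611.3 kg VSS/d.

P_X ≈ 611 kg VSS/d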